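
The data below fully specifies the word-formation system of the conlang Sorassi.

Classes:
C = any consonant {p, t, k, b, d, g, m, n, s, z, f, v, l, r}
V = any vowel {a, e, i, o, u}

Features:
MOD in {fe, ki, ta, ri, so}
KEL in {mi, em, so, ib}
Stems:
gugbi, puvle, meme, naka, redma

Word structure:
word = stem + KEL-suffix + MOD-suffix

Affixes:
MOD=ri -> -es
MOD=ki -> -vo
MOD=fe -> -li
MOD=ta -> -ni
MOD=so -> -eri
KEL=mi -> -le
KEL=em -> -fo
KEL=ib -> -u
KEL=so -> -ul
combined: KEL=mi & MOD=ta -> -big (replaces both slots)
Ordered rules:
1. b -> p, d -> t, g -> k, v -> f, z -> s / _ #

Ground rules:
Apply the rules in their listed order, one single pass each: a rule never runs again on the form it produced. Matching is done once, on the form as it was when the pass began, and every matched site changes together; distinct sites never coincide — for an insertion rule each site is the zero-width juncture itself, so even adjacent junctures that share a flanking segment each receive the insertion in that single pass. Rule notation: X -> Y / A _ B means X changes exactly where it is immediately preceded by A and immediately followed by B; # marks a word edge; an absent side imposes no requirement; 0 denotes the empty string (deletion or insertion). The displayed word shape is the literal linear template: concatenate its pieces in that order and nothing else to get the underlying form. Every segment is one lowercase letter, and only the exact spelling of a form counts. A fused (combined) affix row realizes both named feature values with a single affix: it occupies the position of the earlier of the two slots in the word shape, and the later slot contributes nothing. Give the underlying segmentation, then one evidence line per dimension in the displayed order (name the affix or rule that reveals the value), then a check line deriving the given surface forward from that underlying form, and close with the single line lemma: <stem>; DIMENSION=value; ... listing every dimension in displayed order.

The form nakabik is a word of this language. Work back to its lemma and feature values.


underlying: naka-big
MOD=ta - signalled by the combined affix row
KEL=mi - signalled by the combined affix row
check: nakabig -> nakabik
lemma: naka; MOD=ta; KEL=mi


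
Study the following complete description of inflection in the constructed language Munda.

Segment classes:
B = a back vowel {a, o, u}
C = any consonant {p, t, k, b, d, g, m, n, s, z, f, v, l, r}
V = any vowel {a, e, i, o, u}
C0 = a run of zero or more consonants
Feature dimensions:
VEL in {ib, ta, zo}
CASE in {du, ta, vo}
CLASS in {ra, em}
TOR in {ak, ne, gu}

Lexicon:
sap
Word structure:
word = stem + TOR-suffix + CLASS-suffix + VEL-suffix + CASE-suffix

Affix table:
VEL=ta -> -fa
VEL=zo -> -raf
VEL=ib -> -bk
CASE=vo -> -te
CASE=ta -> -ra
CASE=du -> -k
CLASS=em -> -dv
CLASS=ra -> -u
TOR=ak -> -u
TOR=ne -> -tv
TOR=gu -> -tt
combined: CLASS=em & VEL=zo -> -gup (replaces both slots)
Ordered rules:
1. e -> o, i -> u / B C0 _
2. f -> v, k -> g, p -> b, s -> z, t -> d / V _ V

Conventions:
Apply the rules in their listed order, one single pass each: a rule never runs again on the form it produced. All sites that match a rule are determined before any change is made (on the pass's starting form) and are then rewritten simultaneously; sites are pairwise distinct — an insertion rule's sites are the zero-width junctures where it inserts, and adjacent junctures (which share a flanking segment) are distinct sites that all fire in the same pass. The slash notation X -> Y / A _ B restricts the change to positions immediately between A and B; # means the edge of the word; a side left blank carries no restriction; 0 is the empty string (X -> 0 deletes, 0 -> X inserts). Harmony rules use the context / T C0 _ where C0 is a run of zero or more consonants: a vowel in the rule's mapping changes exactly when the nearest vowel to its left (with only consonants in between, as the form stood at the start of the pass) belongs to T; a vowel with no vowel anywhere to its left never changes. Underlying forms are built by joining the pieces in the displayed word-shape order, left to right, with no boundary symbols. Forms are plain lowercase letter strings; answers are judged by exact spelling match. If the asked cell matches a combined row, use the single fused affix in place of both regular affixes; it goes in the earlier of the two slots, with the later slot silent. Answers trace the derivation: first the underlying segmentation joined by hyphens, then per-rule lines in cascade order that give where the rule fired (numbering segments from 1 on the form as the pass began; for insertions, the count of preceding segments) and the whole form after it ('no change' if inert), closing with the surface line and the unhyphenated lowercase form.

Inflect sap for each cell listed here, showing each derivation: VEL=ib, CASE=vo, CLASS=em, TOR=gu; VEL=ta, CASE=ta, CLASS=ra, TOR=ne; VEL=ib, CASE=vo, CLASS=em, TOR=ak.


cell VEL=ib, CASE=vo, CLASS=em, TOR=gu:
underlying: sap-tt-dv-bk-te
1. e -> o, i -> u / B C0 _: fires at position(s) 11: sapttdvbkto
2. f -> v, k -> g, p -> b, s -> z, t -> d / V _ V: no change
surface: sapttdvbkto

cell VEL=ta, CASE=ta, CLASS=ra, TOR=ne:
underlying: sap-tv-u-fa-ra
1. e -> o, i -> u / B C0 _: no change
2. f -> v, k -> g, p -> b, s -> z, t -> d / V _ V: fires at position(s) 7: saptvuvara
surface: saptvuvara

cell VEL=ib, CASE=vo, CLASS=em, TOR=ak:
underlying: sap-u-dv-bk-te
1. e -> o, i -> u / B C0 _: fires at position(s) 10: sapudvbkto
2. f -> v, k -> g, p -> b, s -> z, t -> d / V _ V: fires at position(s) 3: sabudvbkto
surface: sabudvbkto


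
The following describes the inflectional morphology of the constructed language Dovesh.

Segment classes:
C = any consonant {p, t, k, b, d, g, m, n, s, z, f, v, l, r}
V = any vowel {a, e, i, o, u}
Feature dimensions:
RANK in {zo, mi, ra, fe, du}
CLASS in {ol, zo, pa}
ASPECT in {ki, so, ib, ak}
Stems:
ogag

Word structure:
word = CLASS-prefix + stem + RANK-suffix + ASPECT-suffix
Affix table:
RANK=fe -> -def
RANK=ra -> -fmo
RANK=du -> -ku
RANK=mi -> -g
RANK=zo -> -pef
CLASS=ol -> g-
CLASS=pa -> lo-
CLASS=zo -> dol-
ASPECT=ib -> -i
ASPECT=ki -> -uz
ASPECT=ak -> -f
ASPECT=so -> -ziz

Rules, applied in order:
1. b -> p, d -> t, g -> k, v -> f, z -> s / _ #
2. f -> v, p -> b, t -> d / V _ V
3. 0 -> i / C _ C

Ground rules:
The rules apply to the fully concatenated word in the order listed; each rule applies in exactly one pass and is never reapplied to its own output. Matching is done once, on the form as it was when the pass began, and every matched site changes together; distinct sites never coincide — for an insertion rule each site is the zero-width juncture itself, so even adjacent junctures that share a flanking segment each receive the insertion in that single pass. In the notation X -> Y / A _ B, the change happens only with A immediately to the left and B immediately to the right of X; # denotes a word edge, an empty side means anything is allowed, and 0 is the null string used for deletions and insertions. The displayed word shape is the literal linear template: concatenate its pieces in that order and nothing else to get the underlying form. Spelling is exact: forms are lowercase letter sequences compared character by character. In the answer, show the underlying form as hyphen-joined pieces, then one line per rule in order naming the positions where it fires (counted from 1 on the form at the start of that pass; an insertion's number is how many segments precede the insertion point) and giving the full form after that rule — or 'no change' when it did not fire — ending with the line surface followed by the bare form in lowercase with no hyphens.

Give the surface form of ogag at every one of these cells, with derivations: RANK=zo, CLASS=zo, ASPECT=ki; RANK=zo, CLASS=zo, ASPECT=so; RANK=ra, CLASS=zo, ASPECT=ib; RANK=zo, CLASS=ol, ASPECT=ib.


cell RANK=zo, CLASS=zo, ASPECT=ki:
underlying: dol-ogag-pef-uz
1. b -> p, d -> t, g -> k, v -> f, z -> s / _ #: fires at position(s) 12: dologagpefus
2. f -> v, p -> b, t -> d / V _ V: fires at position(s) 10: dologagpevus
3. 0 -> i / C _ C: inserts after position(s) 7: dologagipevus
surface: dologagipevus

cell RANK=zo, CLASS=zo, ASPECT=so:
underlying: dol-ogag-pef-ziz
1. b -> p, d -> t, g -> k, v -> f, z -> s / _ #: fires at position(s) 13: dologagpefzis
2. f -> v, p -> b, t -> d / V _ V: no change
3. 0 -> i / C _ C: inserts after position(s) 7, 10: dologagipefizis
surface: dologagipefizis

cell RANK=ra, CLASS=zo, ASPECT=ib:
underlying: dol-ogag-fmo-i
1. b -> p, d -> t, g -> k, v -> f, z -> s / _ #: no change
2. f -> v, p -> b, t -> d / V _ V: no change
3. 0 -> i / C _ C: inserts after position(s) 7, 8: dologagifimoi
surface: dologagifimoi

cell RANK=zo, CLASS=ol, ASPECT=ib:
underlying: g-ogag-pef-i
1. b -> p, d -> t, g -> k, v -> f, z -> s / _ #: no change
2. f -> v, p -> b, t -> d / V _ V: fires at position(s) 8: gogagpevi
3. 0 -> i / C _ C: inserts after position(s) 5: gogagipevi
surface: gogagipevi


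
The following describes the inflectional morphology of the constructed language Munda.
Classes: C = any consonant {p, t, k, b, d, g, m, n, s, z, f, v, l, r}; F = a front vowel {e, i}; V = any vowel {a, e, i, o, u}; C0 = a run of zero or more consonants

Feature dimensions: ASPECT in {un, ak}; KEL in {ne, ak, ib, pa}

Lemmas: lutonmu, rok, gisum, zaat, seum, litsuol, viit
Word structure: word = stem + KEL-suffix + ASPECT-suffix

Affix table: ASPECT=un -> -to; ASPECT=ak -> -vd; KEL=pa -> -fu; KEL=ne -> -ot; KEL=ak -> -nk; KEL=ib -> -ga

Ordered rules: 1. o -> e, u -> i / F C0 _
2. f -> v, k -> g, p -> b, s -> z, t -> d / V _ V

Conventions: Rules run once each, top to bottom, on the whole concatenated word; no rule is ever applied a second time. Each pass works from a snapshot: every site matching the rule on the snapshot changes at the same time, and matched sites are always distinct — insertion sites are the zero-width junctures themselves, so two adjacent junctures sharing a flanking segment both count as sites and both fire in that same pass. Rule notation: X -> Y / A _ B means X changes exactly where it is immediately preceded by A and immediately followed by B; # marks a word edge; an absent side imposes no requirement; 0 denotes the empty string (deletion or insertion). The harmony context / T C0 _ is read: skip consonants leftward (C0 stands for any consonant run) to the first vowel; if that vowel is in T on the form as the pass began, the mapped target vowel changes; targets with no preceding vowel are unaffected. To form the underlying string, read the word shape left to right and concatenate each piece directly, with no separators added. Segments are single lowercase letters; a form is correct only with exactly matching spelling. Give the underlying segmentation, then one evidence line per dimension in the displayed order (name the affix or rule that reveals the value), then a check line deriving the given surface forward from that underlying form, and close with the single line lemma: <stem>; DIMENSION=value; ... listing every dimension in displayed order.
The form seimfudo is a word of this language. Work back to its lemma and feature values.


underlying: seum-fu-to
ASPECT=un - signalled by the affix -to
KEL=pa - signalled by the affix -fu
check: seumfuto -> seimfuto -> seimfudo
lemma: seum; ASPECT=un; KEL=pa


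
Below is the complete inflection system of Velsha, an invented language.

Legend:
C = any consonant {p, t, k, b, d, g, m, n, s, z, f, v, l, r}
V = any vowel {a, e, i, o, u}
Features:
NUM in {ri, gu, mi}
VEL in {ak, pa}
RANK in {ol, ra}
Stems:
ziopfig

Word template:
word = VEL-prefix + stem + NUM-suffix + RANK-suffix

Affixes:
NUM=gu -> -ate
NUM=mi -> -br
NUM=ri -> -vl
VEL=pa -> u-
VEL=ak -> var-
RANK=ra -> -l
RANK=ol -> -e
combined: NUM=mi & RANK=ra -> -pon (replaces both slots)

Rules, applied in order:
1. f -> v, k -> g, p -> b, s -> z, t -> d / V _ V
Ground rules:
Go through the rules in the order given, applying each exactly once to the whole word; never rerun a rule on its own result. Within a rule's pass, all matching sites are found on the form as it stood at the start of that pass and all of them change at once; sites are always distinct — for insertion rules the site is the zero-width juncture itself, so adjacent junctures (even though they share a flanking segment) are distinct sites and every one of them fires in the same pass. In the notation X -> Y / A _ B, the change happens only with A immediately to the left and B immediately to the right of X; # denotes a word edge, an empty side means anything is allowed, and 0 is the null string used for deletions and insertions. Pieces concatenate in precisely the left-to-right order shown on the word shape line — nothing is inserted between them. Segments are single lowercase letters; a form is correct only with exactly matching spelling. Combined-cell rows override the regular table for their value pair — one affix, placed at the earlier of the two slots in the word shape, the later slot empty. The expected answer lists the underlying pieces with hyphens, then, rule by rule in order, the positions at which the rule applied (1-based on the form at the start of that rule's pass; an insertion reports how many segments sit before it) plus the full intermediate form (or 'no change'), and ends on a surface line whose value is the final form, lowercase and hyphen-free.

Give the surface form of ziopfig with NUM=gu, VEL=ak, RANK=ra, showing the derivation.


underlying: var-ziopfig-ate-l
1. f -> v, k -> g, p -> b, s -> z, t -> d / V _ V: fires at position(s) 12: varziopfigadel
surface: varziopfigadel


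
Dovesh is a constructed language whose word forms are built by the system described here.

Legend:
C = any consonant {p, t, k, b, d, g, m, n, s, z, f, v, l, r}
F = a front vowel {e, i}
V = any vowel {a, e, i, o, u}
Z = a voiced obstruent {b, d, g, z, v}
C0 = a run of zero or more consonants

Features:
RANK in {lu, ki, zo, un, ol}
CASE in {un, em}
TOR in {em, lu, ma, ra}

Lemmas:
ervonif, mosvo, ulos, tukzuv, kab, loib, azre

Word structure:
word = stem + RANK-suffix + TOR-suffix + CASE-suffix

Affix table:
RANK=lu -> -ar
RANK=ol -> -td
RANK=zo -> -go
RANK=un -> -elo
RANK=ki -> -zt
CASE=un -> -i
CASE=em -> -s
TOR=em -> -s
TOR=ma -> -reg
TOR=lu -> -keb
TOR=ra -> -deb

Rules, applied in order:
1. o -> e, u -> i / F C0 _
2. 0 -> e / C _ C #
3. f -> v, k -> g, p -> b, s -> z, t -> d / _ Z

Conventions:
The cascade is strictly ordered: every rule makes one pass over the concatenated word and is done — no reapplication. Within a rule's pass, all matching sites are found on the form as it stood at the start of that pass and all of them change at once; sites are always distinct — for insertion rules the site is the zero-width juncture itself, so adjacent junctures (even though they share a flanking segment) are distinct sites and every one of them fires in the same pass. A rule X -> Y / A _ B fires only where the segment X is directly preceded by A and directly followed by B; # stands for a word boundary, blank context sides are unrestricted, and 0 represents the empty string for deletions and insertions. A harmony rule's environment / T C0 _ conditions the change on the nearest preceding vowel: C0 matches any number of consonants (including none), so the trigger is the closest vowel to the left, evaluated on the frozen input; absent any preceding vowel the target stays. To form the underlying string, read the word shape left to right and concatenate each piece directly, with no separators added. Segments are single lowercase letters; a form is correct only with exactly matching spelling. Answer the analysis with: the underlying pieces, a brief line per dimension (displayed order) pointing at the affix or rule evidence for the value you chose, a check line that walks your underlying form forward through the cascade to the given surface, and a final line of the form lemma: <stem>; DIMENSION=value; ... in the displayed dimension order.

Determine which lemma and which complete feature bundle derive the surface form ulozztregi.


underlying: ulos-zt-reg-i
RANK=ki - signalled by the affix -zt
CASE=un - signalled by the affix -i
TOR=ma - signalled by the affix -reg
check: ulosztregi -> ulosztregi -> ulosztregi -> ulozztregi
lemma: ulos; RANK=ki; CASE=un; TOR=ma


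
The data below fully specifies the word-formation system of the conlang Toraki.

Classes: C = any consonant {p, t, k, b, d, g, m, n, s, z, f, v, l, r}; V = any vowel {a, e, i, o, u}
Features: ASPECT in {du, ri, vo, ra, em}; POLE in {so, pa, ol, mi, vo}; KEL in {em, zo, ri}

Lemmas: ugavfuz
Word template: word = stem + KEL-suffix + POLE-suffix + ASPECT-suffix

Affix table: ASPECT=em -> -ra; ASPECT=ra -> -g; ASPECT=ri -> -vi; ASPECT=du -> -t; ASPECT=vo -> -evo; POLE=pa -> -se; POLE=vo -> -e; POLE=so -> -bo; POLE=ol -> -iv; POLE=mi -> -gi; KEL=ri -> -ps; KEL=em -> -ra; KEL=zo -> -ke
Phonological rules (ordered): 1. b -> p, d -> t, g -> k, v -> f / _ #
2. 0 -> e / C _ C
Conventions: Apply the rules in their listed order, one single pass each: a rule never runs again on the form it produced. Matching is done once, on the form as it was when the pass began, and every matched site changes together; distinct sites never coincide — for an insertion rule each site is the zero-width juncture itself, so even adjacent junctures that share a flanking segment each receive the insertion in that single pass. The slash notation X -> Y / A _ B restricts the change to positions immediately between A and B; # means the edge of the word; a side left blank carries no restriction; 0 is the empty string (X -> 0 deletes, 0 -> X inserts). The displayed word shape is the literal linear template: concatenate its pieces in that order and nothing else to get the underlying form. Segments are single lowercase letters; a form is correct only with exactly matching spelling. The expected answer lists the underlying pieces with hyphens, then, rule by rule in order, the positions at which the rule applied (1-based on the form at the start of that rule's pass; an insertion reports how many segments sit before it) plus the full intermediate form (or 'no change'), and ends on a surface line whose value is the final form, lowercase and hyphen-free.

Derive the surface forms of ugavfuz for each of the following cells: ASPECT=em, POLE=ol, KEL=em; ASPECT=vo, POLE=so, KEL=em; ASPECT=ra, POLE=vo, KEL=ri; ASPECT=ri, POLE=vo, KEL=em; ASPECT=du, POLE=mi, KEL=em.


cell ASPECT=em, POLE=ol, KEL=em:
underlying: ugavfuz-ra-iv-ra
1. b -> p, d -> t, g -> k, v -> f / _ #: no change
2. 0 -> e / C _ C: inserts after position(s) 4, 7, 11: ugavefuzeraivera
surface: ugavefuzeraivera

cell ASPECT=vo, POLE=so, KEL=em:
underlying: ugavfuz-ra-bo-evo
1. b -> p, d -> t, g -> k, v -> f / _ #: no change
2. 0 -> e / C _ C: inserts after position(s) 4, 7: ugavefuzeraboevo
surface: ugavefuzeraboevo

cell ASPECT=ra, POLE=vo, KEL=ri:
underlying: ugavfuz-ps-e-g
1. b -> p, d -> t, g -> k, v -> f / _ #: fires at position(s) 11: ugavfuzpsek
2. 0 -> e / C _ C: inserts after position(s) 4, 7, 8: ugavefuzepesek
surface: ugavefuzepesek

cell ASPECT=ri, POLE=vo, KEL=em:
underlying: ugavfuz-ra-e-vi
1. b -> p, d -> t, g -> k, v -> f / _ #: no change
2. 0 -> e / C _ C: inserts after position(s) 4, 7: ugavefuzeraevi
surface: ugavefuzeraevi

cell ASPECT=du, POLE=mi, KEL=em:
underlying: ugavfuz-ra-gi-t
1. b -> p, d -> t, g -> k, v -> f / _ #: no change
2. 0 -> e / C _ C: inserts after position(s) 4, 7: ugavefuzeragit
surface: ugavefuzeragit


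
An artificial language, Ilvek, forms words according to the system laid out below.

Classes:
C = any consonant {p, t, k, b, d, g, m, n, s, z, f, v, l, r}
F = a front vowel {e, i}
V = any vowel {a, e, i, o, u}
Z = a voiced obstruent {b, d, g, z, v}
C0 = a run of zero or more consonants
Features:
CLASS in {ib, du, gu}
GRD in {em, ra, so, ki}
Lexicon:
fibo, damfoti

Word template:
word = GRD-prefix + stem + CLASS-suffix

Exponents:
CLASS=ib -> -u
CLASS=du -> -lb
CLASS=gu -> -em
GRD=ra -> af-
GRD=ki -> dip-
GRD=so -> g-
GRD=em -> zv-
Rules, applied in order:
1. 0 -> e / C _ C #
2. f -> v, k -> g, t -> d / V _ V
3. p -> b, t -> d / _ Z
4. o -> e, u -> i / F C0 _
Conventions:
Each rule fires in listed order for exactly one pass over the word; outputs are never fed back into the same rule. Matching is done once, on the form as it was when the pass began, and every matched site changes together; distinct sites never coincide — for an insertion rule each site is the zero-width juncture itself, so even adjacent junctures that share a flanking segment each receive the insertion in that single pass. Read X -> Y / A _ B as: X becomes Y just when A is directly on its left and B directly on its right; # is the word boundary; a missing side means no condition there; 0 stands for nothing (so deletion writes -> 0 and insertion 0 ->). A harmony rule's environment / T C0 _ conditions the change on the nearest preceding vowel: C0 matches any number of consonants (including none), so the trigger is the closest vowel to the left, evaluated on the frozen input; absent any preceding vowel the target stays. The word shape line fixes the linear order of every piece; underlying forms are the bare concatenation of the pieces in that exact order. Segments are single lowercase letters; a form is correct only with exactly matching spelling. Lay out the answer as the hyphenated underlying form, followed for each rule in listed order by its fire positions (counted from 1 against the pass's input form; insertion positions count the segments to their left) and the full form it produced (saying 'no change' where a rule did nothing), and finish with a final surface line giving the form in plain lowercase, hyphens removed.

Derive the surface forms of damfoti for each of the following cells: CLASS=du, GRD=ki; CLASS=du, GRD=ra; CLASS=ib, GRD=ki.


cell CLASS=du, GRD=ki:
underlying: dip-damfoti-lb
1. 0 -> e / C _ C #: inserts after position(s) 11: dipdamfotileb
2. f -> v, k -> g, t -> d / V _ V: fires at position(s) 9: dipdamfodileb
3. p -> b, t -> d / _ Z: fires at position(s) 3: dibdamfodileb
4. o -> e, u -> i / F C0 _: no change
surface: dibdamfodileb

cell CLASS=du, GRD=ra:
underlying: af-damfoti-lb
1. 0 -> e / C _ C #: inserts after position(s) 10: afdamfotileb
2. f -> v, k -> g, t -> d / V _ V: fires at position(s) 8: afdamfodileb
3. p -> b, t -> d / _ Z: no change
4. o -> e, u -> i / F C0 _: no change
surface: afdamfodileb

cell CLASS=ib, GRD=ki:
underlying: dip-damfoti-u
1. 0 -> e / C _ C #: no change
2. f -> v, k -> g, t -> d / V _ V: fires at position(s) 9: dipdamfodiu
3. p -> b, t -> d / _ Z: fires at position(s) 3: dibdamfodiu
4. o -> e, u -> i / F C0 _: fires at position(s) 11: dibdamfodii
surface: dibdamfodii


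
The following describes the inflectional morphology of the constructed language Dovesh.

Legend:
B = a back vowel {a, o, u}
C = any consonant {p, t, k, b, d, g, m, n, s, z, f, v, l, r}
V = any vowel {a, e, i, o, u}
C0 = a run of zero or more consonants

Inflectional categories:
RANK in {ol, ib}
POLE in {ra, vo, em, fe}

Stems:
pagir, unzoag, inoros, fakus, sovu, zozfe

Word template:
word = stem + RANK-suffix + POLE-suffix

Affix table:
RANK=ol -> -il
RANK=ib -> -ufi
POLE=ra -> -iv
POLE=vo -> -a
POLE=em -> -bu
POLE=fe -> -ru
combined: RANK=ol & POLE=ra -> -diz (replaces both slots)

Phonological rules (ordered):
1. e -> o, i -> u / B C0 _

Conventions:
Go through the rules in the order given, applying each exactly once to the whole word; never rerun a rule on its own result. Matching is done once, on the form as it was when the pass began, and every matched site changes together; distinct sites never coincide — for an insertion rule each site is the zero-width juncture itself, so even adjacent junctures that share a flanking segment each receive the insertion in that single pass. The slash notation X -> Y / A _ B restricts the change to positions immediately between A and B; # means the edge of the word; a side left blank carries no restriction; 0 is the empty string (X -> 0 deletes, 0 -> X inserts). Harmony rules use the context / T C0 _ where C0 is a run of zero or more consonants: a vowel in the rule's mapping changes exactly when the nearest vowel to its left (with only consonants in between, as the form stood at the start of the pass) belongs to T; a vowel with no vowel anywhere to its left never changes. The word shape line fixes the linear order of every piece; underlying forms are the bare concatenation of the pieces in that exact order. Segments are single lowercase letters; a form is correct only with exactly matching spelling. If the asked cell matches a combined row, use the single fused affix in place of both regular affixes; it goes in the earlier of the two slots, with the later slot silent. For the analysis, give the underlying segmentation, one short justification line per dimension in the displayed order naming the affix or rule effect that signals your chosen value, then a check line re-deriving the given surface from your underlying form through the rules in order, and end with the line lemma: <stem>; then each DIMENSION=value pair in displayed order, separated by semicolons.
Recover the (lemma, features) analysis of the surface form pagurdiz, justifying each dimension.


underlying: pagir-diz
RANK=ol - signalled by the combined affix row
POLE=ra - signalled by the combined affix row
check: pagirdiz -> pagurdiz
lemma: pagir; RANK=ol; POLE=ra


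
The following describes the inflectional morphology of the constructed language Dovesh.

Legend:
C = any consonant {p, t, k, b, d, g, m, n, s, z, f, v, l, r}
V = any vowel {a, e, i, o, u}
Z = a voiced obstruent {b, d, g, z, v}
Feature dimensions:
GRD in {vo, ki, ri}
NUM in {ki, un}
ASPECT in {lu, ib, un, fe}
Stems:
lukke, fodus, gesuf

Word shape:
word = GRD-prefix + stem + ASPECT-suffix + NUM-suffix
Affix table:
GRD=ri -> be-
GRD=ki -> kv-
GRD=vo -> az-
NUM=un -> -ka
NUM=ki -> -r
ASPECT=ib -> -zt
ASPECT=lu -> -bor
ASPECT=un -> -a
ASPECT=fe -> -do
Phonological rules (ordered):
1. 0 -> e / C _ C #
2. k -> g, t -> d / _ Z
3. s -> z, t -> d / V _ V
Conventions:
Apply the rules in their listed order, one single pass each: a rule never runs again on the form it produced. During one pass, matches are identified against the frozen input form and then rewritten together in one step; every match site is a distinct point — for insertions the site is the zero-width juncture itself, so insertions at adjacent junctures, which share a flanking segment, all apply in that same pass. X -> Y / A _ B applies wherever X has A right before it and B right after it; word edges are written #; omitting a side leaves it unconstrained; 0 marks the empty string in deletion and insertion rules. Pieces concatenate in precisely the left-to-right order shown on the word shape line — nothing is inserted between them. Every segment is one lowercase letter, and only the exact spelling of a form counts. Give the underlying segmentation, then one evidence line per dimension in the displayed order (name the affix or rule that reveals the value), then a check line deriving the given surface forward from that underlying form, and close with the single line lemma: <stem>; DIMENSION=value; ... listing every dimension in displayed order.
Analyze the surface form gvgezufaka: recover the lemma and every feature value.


underlying: kv-gesuf-a-ka
GRD=ki - signalled by the affix kv-
NUM=un - signalled by the affix -ka
ASPECT=un - signalled by the affix -a
check: kvgesufaka -> kvgesufaka -> gvgesufaka -> gvgezufaka
lemma: gesuf; GRD=ki; NUM=un; ASPECT=un


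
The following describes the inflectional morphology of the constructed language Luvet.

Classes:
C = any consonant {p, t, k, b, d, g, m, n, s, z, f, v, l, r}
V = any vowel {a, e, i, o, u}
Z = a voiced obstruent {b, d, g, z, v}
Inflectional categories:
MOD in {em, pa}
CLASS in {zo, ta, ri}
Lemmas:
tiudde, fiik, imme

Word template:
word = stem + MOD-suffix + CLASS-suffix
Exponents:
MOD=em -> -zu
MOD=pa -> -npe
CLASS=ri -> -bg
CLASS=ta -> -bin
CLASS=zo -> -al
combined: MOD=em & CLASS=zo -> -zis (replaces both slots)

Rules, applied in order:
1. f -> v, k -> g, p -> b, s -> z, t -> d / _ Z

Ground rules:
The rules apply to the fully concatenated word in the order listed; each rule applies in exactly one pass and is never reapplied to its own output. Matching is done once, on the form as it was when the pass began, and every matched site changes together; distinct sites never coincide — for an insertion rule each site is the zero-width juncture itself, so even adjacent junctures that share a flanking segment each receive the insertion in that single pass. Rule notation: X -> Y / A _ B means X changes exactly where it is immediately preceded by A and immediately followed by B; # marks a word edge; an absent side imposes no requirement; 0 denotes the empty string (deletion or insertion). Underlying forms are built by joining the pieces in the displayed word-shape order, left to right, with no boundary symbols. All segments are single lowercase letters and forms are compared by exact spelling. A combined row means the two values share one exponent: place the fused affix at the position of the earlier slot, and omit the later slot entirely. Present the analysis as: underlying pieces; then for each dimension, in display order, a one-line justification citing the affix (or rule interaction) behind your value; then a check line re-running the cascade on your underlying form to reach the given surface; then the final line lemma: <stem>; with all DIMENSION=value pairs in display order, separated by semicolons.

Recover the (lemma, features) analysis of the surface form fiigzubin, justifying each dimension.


underlying: fiik-zu-bin
MOD=em - signalled by the affix -zu
CLASS=ta - signalled by the affix -bin
check: fiikzubin -> fiigzubin
lemma: fiik; MOD=em; CLASS=ta


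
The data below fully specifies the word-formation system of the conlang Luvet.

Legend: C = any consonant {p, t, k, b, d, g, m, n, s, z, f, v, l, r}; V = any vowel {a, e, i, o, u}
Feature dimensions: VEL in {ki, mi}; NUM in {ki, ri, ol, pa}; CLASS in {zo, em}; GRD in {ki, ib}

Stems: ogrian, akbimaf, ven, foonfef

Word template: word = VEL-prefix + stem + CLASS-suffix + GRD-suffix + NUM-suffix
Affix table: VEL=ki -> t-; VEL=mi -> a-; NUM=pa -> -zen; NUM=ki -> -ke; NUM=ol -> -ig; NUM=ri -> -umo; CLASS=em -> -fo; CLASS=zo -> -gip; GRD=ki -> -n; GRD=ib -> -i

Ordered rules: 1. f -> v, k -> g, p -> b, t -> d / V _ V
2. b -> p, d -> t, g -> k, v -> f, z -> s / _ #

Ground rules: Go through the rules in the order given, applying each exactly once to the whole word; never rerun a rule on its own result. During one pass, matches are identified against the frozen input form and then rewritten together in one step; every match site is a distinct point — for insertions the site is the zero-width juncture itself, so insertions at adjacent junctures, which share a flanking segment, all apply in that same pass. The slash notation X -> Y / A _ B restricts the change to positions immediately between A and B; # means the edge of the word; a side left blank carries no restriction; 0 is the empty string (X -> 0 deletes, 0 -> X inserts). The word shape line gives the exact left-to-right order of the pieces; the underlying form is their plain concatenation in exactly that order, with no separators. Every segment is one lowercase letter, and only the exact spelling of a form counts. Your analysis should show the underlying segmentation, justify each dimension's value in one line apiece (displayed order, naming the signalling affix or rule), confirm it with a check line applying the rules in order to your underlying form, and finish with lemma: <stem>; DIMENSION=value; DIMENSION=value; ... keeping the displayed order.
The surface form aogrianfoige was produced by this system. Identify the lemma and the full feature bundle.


underlying: a-ogrian-fo-i-ke
VEL=mi - signalled by the affix a-
NUM=ki - signalled by the affix -ke
CLASS=em - signalled by the affix -fo
GRD=ib - signalled by the affix -i
check: aogrianfoike -> aogrianfoige -> aogrianfoige
lemma: ogrian; VEL=mi; NUM=ki; CLASS=em; GRD=ib


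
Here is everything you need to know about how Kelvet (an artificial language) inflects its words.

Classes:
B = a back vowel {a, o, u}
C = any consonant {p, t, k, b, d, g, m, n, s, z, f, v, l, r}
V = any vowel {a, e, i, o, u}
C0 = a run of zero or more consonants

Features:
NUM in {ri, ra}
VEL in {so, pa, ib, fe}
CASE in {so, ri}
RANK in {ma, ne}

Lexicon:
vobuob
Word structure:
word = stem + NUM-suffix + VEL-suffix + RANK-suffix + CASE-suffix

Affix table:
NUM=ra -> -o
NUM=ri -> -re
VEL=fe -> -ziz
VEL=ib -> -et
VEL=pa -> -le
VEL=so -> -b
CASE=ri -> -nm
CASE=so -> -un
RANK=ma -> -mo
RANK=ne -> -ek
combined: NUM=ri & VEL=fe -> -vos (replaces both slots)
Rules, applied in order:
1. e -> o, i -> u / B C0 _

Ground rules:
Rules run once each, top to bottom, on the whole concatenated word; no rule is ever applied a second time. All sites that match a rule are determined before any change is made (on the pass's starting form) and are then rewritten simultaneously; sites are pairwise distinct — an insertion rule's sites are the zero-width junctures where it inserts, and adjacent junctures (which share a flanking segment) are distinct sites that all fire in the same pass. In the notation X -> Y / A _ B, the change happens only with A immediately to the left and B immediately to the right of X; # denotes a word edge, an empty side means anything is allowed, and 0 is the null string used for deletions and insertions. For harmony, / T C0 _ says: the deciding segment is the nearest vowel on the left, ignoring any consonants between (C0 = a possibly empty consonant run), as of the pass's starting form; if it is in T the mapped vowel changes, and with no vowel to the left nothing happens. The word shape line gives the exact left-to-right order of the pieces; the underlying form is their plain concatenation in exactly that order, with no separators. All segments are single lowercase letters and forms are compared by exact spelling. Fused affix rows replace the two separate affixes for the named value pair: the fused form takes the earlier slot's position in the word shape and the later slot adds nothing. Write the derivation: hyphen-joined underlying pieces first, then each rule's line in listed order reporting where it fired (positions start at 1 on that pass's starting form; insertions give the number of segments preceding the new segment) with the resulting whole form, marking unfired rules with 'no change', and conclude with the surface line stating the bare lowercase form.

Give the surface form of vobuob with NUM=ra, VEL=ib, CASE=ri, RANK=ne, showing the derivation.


underlying: vobuob-o-et-ek-nm
1. e -> o, i -> u / B C0 _: fires at position(s) 8: vobuobooteknm
surface: vobuobooteknm


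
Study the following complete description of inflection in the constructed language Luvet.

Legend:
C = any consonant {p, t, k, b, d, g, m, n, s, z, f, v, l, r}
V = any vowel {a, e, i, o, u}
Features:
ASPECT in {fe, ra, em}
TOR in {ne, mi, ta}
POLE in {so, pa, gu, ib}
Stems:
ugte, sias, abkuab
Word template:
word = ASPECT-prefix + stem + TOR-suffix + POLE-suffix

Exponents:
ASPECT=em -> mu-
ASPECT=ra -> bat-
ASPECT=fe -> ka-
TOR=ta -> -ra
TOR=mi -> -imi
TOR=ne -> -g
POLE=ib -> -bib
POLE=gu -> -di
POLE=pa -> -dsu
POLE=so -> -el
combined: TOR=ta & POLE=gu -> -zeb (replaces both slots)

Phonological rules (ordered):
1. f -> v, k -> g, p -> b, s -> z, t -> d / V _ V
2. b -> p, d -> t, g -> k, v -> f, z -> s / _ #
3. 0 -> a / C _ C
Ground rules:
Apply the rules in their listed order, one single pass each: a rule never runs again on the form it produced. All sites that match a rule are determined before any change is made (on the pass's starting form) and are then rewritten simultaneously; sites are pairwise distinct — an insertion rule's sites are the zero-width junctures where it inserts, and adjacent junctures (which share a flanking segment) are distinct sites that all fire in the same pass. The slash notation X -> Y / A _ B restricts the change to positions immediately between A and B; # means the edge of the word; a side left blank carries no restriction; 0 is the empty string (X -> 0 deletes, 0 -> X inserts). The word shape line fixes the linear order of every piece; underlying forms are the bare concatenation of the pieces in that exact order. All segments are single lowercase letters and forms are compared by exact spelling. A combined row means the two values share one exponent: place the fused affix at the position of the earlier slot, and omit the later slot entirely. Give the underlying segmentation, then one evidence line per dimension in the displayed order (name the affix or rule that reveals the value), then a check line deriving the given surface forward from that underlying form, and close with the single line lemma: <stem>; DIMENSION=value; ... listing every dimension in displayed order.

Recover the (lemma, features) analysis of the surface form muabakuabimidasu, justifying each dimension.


underlying: mu-abkuab-imi-dsu
ASPECT=em - signalled by the affix mu-
TOR=mi - signalled by the affix -imi
POLE=pa - signalled by the affix -dsu
check: muabkuabimidsu -> muabkuabimidsu -> muabkuabimidsu -> muabakuabimidasu
lemma: abkuab; ASPECT=em; TOR=mi; POLE=pa


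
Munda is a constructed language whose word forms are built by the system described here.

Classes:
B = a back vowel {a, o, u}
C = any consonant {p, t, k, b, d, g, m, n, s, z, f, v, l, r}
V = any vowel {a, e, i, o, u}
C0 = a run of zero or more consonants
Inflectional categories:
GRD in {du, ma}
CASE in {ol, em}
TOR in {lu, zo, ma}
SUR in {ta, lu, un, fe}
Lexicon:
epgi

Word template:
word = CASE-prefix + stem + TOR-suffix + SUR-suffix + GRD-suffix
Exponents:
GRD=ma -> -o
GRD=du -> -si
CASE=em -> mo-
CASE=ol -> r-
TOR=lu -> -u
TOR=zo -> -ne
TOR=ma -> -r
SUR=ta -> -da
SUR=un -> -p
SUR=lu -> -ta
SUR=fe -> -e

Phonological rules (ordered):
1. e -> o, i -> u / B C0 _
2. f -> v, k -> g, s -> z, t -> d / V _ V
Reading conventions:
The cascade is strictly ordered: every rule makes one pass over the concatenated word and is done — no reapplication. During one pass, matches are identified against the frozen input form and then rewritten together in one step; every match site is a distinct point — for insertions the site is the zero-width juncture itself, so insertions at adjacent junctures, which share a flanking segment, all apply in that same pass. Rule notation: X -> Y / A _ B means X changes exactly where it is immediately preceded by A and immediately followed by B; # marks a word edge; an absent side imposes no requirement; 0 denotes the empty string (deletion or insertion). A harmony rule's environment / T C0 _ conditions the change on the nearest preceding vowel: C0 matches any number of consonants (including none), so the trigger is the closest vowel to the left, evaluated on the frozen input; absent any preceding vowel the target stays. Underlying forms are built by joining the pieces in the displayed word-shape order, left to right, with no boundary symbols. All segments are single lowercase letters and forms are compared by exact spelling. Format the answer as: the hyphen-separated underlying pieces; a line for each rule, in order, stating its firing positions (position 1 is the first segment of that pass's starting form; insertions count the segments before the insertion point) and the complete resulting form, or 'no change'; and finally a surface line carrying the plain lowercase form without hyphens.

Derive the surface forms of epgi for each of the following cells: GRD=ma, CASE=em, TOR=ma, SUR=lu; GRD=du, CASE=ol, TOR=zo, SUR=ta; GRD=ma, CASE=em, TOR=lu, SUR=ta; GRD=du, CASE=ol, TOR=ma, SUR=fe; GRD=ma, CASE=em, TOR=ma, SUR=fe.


cell GRD=ma, CASE=em, TOR=ma, SUR=lu:
underlying: mo-epgi-r-ta-o
1. e -> o, i -> u / B C0 _: fires at position(s) 3: moopgirtao
2. f -> v, k -> g, s -> z, t -> d / V _ V: no change
surface: moopgirtao

cell GRD=du, CASE=ol, TOR=zo, SUR=ta:
underlying: r-epgi-ne-da-si
1. e -> o, i -> u / B C0 _: fires at position(s) 11: repginedasu
2. f -> v, k -> g, s -> z, t -> d / V _ V: fires at position(s) 10: repginedazu
surface: repginedazu

cell GRD=ma, CASE=em, TOR=lu, SUR=ta:
underlying: mo-epgi-u-da-o
1. e -> o, i -> u / B C0 _: fires at position(s) 3: moopgiudao
2. f -> v, k -> g, s -> z, t -> d / V _ V: no change
surface: moopgiudao

cell GRD=du, CASE=ol, TOR=ma, SUR=fe:
underlying: r-epgi-r-e-si
1. e -> o, i -> u / B C0 _: no change
2. f -> v, k -> g, s -> z, t -> d / V _ V: fires at position(s) 8: repgirezi
surface: repgirezi

cell GRD=ma, CASE=em, TOR=ma, SUR=fe:
underlying: mo-epgi-r-e-o
1. e -> o, i -> u / B C0 _: fires at position(s) 3: moopgireo
2. f -> v, k -> g, s -> z, t -> d / V _ V: no change
surface: moopgireo
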